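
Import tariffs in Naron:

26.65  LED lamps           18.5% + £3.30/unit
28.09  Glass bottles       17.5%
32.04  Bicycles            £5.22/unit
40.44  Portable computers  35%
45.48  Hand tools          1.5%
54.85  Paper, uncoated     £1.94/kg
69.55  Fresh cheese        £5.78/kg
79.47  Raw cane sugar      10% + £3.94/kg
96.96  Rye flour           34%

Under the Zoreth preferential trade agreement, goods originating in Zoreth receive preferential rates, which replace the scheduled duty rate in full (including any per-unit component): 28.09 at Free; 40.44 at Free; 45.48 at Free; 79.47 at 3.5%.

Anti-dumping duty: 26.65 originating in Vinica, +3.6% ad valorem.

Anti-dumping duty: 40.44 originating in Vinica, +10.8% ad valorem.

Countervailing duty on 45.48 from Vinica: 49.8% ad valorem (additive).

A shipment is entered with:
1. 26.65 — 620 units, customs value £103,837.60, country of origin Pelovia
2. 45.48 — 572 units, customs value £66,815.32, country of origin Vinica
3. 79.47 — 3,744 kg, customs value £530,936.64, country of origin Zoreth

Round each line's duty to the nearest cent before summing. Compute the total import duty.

£74,115.00

Line 1 (26.65, Pelovia, 620 units, £103,837.60):
Base rate for 26.65 is 18.5% + £3.30/unit.
The additional-duty order on 26.65 targets Vinica, not Pelovia; it does not apply.
Duty = £103,837.60 × 18.5% + 620 × £3.30 = £21,255.96.
Line 2 (45.48, Vinica, 572 units, £66,815.32):
Base rate for 45.48 is 1.5%.
45.48 has an FTA preferential rate, but origin Vinica is not Zoreth; base rate stands.
Additional duty on 45.48 from Vinica: +49.8%. Applied ad valorem rate: 1.5% + 49.8% = 51.3%.
Duty = £66,815.32 × 51.3% = £34,276.26.
Line 3 (79.47, Zoreth, 3,744 kg, £530,936.64):
Base rate for 79.47 is 10% + £3.94/kg.
Origin Zoreth qualifies under the Naron–Zoreth agreement and 79.47 is covered: preferential rate 3.5% applies instead.
Duty = £530,936.64 × 3.5% = £18,582.78.
Total = £21,255.96 + £34,276.26 + £18,582.78 = £74,115.00.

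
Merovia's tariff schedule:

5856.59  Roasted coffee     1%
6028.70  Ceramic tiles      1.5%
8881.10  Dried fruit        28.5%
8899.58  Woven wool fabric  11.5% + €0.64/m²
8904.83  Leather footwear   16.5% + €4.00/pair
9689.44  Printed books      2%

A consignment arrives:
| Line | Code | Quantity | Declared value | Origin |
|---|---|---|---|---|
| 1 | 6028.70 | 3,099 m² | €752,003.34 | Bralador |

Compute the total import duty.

€11,280.05

Line 1 (6028.70, Bralador, 3,099 m², €752,003.34):
Base rate for 6028.70 is 1.5%.
Duty = €752,003.34 × 1.5% = €11,280.05.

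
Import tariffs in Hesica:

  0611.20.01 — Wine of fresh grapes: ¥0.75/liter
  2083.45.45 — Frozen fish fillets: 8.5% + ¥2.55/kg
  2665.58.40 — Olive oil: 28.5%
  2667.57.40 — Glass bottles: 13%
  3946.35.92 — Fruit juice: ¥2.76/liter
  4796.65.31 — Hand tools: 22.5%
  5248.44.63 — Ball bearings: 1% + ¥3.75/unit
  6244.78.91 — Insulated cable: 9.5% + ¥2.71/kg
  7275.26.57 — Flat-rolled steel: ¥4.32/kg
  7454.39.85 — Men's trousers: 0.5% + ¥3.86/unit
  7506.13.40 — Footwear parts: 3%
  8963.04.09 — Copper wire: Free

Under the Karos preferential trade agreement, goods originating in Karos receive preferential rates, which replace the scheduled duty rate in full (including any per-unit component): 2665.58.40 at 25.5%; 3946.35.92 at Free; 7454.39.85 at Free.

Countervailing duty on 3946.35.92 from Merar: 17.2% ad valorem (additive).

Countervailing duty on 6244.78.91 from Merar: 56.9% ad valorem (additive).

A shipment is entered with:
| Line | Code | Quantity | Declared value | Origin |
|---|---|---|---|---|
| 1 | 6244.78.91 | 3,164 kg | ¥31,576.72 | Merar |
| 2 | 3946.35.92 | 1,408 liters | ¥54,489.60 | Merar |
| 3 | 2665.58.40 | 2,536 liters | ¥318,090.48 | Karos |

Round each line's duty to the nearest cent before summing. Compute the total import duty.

¥123,912.74

Line 1 (6244.78.91, Merar, 3,164 kg, ¥31,576.72):
Base rate for 6244.78.91 is 9.5% + ¥2.71/kg.
Additional duty on 6244.78.91 from Merar: +56.9%. Applied ad valorem rate: 9.5% + 56.9% = 66.4%.
Duty = ¥31,576.72 × 66.4% + 3,164 × ¥2.71 = ¥29,541.38.
Line 2 (3946.35.92, Merar, 1,408 liters, ¥54,489.60):
Base rate for 3946.35.92 is ¥2.76/liter.
3946.35.92 has an FTA preferential rate, but origin Merar is not Karos; base rate stands.
Additional duty on 3946.35.92 from Merar: +17.2% ad valorem. Applied ad valorem rate = 17.2%.
Duty = ¥54,489.60 × 17.2% + 1,408 × ¥2.76 = ¥13,258.29.
Line 3 (2665.58.40, Karos, 2,536 liters, ¥318,090.48):
Base rate for 2665.58.40 is 28.5%.
Origin Karos qualifies under the Hesica–Karos agreement and 2665.58.40 is covered: preferential rate 25.5% applies instead.
Duty = ¥318,090.48 × 25.5% = ¥81,113.07.
Total = ¥29,541.38 + ¥13,258.29 + ¥81,113.07 = ¥123,912.74.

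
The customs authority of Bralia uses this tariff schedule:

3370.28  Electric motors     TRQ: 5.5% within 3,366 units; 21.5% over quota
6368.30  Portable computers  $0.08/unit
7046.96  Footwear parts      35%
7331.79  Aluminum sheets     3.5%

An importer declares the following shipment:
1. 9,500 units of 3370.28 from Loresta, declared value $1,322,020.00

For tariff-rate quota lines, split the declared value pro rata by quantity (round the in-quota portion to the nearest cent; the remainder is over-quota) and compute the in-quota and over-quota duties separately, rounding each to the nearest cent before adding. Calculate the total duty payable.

Line 1 (3370.28, Loresta, 9,500 units, $1,322,020.00):
Code 3370.28 is under a tariff-rate quota (threshold 3,366 units). In-quota: 3,366 units at 5.5%; over-quota: 6,134 units at 21.5%.
Pro-rata value split: in-quota = $1,322,020.00 × 3,366/9,500 = $468,412.56; over-quota = $1,322,020.00 − $468,412.56 = $853,607.44.
In-quota duty = $468,412.56 × 5.5% = $25,762.69. Over-quota duty = $853,607.44 × 21.5% = $183,525.60.
Line duty = $25,762.69 + $183,525.60 = $209,288.29.

$209,288.29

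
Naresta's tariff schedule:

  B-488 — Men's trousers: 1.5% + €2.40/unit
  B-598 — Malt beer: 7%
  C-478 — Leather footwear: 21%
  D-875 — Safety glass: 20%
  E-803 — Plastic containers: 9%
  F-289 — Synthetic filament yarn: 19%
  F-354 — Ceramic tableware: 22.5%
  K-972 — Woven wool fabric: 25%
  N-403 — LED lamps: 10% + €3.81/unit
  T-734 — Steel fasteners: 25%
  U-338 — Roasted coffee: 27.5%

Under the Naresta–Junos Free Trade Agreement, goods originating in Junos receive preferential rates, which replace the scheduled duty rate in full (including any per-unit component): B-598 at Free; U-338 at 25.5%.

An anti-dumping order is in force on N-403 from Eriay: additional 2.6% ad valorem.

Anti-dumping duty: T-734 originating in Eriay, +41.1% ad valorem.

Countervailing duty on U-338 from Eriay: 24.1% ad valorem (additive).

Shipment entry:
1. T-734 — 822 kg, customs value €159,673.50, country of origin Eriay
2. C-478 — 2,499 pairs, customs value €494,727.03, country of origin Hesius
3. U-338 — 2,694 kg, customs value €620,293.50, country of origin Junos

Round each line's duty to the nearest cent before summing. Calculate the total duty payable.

€367,611.70

Line 1 (T-734, Eriay, 822 kg, €159,673.50):
Base rate for T-734 is 25%.
Additional duty on T-734 from Eriay: +41.1%. Applied ad valorem rate: 25% + 41.1% = 66.1%.
Duty = €159,673.50 × 66.1% = €105,544.18.
Line 2 (C-478, Hesius, 2,499 pairs, €494,727.03):
Base rate for C-478 is 21%.
Duty = €494,727.03 × 21% = €103,892.68.
Line 3 (U-338, Junos, 2,694 kg, €620,293.50):
Base rate for U-338 is 27.5%.
Origin Junos qualifies under the Naresta–Junos agreement and U-338 is covered: preferential rate 25.5% applies instead.
The additional-duty order on U-338 targets Eriay, not Junos; it does not apply.
Duty = €620,293.50 × 25.5% = €158,174.84.
Total = €105,544.18 + €103,892.68 + €158,174.84 = €367,611.70.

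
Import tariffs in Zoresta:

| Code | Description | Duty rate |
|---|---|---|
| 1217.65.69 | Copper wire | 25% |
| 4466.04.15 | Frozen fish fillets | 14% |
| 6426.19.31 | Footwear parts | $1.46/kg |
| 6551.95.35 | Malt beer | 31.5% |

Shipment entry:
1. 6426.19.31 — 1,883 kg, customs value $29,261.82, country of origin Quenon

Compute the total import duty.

$2,749.18

Line 1 (6426.19.31, Quenon, 1,883 kg, $29,261.82):
Base rate for 6426.19.31 is $1.46/kg.
Duty = 1,883 × $1.46 = $2,749.18.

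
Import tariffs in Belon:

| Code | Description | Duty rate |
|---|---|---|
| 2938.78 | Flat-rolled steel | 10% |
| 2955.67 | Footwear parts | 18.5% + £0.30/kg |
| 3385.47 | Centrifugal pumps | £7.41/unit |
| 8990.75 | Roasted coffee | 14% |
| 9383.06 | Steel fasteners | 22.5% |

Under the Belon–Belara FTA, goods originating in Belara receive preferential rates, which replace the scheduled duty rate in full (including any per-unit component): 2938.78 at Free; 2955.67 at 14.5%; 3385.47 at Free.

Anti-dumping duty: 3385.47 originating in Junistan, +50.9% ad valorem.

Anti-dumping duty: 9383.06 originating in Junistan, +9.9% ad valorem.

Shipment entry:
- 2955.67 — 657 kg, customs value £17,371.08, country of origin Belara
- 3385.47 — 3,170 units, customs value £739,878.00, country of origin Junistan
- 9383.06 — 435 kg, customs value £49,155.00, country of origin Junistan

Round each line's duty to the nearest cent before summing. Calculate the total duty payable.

Line 1 (2955.67, Belara, 657 kg, £17,371.08):
Base rate for 2955.67 is 18.5% + £0.30/kg.
Origin Belara qualifies under the Belon–Belara agreement and 2955.67 is covered: preferential rate 14.5% applies instead.
Duty = £17,371.08 × 14.5% = £2,518.81.
Line 2 (3385.47, Junistan, 3,170 units, £739,878.00):
Base rate for 3385.47 is £7.41/unit.
3385.47 has an FTA preferential rate, but origin Junistan is not Belara; base rate stands.
Additional duty on 3385.47 from Junistan: +50.9% ad valorem. Applied ad valorem rate = 50.9%.
Duty = £739,878.00 × 50.9% + 3,170 × £7.41 = £400,087.60.
Line 3 (9383.06, Junistan, 435 kg, £49,155.00):
Base rate for 9383.06 is 22.5%.
Additional duty on 9383.06 from Junistan: +9.9%. Applied ad valorem rate: 22.5% + 9.9% = 32.4%.
Duty = £49,155.00 × 32.4% = £15,926.22.
Total = £2,518.81 + £400,087.60 + £15,926.22 = £418,532.63.

£418,532.63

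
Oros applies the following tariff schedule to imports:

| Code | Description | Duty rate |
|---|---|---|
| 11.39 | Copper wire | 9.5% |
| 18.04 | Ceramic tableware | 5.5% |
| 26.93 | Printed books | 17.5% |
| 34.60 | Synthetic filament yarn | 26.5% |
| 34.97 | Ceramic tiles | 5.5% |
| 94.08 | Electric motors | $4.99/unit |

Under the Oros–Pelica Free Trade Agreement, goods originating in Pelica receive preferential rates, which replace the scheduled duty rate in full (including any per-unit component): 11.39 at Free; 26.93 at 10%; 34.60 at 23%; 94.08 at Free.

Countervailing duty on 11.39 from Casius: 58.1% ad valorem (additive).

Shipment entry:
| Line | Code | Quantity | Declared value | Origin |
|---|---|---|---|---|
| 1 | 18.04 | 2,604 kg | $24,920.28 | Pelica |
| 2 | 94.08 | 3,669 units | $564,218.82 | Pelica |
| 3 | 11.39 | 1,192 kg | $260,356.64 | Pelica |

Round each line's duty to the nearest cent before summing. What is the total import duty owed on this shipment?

Line 1 (18.04, Pelica, 2,604 kg, $24,920.28):
Base rate for 18.04 is 5.5%.
Origin Pelica is the FTA partner but 18.04 is not on the preference list; base rate stands.
Duty = $24,920.28 × 5.5% = $1,370.62.
Line 2 (94.08, Pelica, 3,669 units, $564,218.82):
Base rate for 94.08 is $4.99/unit.
Origin Pelica qualifies under the Oros–Pelica agreement and 94.08 is covered: preferential rate Free applies instead.
Duty = $564,218.82 × 0% = $0.00.
Line 3 (11.39, Pelica, 1,192 kg, $260,356.64):
Base rate for 11.39 is 9.5%.
Origin Pelica qualifies under the Oros–Pelica agreement and 11.39 is covered: preferential rate Free applies instead.
The additional-duty order on 11.39 targets Casius, not Pelica; it does not apply.
Duty = $260,356.64 × 0% = $0.00.
Total = $1,370.62 + $0.00 + $0.00 = $1,370.62.

$1,370.62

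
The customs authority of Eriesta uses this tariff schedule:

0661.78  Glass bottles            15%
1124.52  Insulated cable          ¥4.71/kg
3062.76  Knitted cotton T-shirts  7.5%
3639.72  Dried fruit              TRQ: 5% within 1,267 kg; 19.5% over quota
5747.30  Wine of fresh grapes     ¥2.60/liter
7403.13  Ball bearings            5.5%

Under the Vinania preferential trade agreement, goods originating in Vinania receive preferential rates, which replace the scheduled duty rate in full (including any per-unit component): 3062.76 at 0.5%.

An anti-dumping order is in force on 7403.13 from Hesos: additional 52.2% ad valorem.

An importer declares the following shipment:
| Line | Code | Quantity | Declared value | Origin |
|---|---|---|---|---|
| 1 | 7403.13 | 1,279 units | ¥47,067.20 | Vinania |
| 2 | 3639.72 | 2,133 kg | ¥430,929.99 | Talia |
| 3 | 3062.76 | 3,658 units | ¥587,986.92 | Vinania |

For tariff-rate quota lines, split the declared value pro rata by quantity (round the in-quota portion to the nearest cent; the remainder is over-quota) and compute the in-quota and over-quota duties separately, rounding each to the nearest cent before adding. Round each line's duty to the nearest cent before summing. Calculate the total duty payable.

¥52,444.04

Line 1 (7403.13, Vinania, 1,279 units, ¥47,067.20):
Base rate for 7403.13 is 5.5%.
Origin Vinania is the FTA partner but 7403.13 is not on the preference list; base rate stands.
The additional-duty order on 7403.13 targets Hesos, not Vinania; it does not apply.
Duty = ¥47,067.20 × 5.5% = ¥2,588.70.
Line 2 (3639.72, Talia, 2,133 kg, ¥430,929.99):
Code 3639.72 is under a tariff-rate quota (threshold 1,267 kg). In-quota: 1,267 kg at 5%; over-quota: 866 kg at 19.5%.
Pro-rata value split: in-quota = ¥430,929.99 × 1,267/2,133 = ¥255,972.01; over-quota = ¥430,929.99 − ¥255,972.01 = ¥174,957.98.
In-quota duty = ¥255,972.01 × 5% = ¥12,798.60. Over-quota duty = ¥174,957.98 × 19.5% = ¥34,116.81.
Line duty = ¥12,798.60 + ¥34,116.81 = ¥46,915.41.
Line 3 (3062.76, Vinania, 3,658 units, ¥587,986.92):
Base rate for 3062.76 is 7.5%.
Origin Vinania qualifies under the Eriesta–Vinania agreement and 3062.76 is covered: preferential rate 0.5% applies instead.
Duty = ¥587,986.92 × 0.5% = ¥2,939.93.
Total = ¥2,588.70 + ¥46,915.41 + ¥2,939.93 = ¥52,444.04.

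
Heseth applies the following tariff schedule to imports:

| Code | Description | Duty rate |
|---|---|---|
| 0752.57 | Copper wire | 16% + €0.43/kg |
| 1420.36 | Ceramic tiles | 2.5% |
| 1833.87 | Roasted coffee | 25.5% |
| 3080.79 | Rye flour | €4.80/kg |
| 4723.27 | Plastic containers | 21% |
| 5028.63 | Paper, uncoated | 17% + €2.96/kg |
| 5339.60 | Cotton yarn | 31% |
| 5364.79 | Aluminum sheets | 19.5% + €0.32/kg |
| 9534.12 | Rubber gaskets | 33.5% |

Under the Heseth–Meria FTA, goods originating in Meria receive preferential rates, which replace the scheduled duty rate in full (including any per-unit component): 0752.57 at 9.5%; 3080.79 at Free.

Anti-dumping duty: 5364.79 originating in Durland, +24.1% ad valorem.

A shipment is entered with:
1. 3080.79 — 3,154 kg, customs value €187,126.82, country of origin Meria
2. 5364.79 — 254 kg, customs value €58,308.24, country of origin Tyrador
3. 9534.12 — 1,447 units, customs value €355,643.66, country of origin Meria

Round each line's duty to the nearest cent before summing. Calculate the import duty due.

Line 1 (3080.79, Meria, 3,154 kg, €187,126.82):
Base rate for 3080.79 is €4.80/kg.
Origin Meria qualifies under the Heseth–Meria agreement and 3080.79 is covered: preferential rate Free applies instead.
Duty = €187,126.82 × 0% = €0.00.
Line 2 (5364.79, Tyrador, 254 kg, €58,308.24):
Base rate for 5364.79 is 19.5% + €0.32/kg.
The additional-duty order on 5364.79 targets Durland, not Tyrador; it does not apply.
Duty = €58,308.24 × 19.5% + 254 × €0.32 = €11,451.39.
Line 3 (9534.12, Meria, 1,447 units, €355,643.66):
Base rate for 9534.12 is 33.5%.
Origin Meria is the FTA partner but 9534.12 is not on the preference list; base rate stands.
Duty = €355,643.66 × 33.5% = €119,140.63.
Total = €0.00 + €11,451.39 + €119,140.63 = €130,592.02.

€130,592.02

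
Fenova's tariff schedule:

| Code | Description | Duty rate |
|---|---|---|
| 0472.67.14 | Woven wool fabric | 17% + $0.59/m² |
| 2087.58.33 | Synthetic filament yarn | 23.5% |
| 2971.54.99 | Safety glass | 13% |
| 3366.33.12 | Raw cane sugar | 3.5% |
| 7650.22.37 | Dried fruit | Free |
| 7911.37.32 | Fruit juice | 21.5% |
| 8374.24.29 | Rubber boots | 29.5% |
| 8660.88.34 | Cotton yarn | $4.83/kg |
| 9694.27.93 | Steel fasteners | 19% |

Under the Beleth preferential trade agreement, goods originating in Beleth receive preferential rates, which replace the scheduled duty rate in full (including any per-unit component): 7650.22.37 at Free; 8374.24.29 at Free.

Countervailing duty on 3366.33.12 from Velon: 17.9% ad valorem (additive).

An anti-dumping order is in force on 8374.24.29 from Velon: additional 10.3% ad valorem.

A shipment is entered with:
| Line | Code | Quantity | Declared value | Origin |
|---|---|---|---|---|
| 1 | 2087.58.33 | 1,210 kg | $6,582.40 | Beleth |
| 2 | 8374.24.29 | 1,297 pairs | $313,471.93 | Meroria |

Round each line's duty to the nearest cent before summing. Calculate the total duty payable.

Line 1 (2087.58.33, Beleth, 1,210 kg, $6,582.40):
Base rate for 2087.58.33 is 23.5%.
Origin Beleth is the FTA partner but 2087.58.33 is not on the preference list; base rate stands.
Duty = $6,582.40 × 23.5% = $1,546.86.
Line 2 (8374.24.29, Meroria, 1,297 pairs, $313,471.93):
Base rate for 8374.24.29 is 29.5%.
8374.24.29 has an FTA preferential rate, but origin Meroria is not Beleth; base rate stands.
The additional-duty order on 8374.24.29 targets Velon, not Meroria; it does not apply.
Duty = $313,471.93 × 29.5% = $92,474.22.
Total = $1,546.86 + $92,474.22 = $94,021.08.

$94,021.08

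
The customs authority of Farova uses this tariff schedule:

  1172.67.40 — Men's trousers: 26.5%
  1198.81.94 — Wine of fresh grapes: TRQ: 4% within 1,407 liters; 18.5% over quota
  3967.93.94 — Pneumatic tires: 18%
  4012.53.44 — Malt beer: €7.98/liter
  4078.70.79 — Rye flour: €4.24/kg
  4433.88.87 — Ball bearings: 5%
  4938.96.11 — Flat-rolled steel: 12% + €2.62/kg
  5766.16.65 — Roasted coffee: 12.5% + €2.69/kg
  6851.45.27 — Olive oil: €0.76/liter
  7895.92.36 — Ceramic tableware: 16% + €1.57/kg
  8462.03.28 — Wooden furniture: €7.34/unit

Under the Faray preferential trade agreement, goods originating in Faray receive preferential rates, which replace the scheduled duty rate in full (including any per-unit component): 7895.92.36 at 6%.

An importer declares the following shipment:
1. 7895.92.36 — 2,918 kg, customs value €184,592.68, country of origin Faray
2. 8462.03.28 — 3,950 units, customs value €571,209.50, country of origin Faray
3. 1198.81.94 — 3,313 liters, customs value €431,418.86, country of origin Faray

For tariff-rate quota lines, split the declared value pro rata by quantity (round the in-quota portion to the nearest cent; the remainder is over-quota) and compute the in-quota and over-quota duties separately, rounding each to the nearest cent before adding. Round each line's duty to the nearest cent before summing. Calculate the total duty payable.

Line 1 (7895.92.36, Faray, 2,918 kg, €184,592.68):
Base rate for 7895.92.36 is 16% + €1.57/kg.
Origin Faray qualifies under the Farova–Faray agreement and 7895.92.36 is covered: preferential rate 6% applies instead.
Duty = €184,592.68 × 6% = €11,075.56.
Line 2 (8462.03.28, Faray, 3,950 units, €571,209.50):
Base rate for 8462.03.28 is €7.34/unit.
Origin Faray is the FTA partner but 8462.03.28 is not on the preference list; base rate stands.
Duty = 3,950 × €7.34 = €28,993.00.
Line 3 (1198.81.94, Faray, 3,313 liters, €431,418.86):
Code 1198.81.94 is under a tariff-rate quota (threshold 1,407 liters). In-quota: 1,407 liters at 4%; over-quota: 1,906 liters at 18.5%.
Pro-rata value split: in-quota = €431,418.86 × 1,407/3,313 = €183,219.54; over-quota = €431,418.86 − €183,219.54 = €248,199.32.
In-quota duty = €183,219.54 × 4% = €7,328.78. Over-quota duty = €248,199.32 × 18.5% = €45,916.87.
Line duty = €7,328.78 + €45,916.87 = €53,245.65.
Total = €11,075.56 + €28,993.00 + €53,245.65 = €93,314.21.

€93,314.21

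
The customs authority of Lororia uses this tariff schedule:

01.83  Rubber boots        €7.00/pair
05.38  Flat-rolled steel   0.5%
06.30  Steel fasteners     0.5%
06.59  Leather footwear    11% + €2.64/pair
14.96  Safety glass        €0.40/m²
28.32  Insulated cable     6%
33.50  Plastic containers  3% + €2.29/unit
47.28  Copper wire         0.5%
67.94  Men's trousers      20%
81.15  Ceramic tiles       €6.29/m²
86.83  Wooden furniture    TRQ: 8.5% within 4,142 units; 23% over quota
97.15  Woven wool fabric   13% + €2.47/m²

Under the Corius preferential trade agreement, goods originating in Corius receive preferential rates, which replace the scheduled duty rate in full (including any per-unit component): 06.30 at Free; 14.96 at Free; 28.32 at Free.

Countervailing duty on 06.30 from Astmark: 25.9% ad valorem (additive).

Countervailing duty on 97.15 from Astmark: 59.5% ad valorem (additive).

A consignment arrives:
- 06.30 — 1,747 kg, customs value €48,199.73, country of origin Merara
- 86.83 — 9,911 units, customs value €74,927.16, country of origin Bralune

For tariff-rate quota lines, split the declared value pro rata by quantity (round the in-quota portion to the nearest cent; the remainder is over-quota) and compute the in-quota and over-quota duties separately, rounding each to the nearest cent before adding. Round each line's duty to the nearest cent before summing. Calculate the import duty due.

Line 1 (06.30, Merara, 1,747 kg, €48,199.73):
Base rate for 06.30 is 0.5%.
06.30 has an FTA preferential rate, but origin Merara is not Corius; base rate stands.
The additional-duty order on 06.30 targets Astmark, not Merara; it does not apply.
Duty = €48,199.73 × 0.5% = €241.00.
Line 2 (86.83, Bralune, 9,911 units, €74,927.16):
Code 86.83 is under a tariff-rate quota (threshold 4,142 units). In-quota: 4,142 units at 8.5%; over-quota: 5,769 units at 23%.
Pro-rata value split: in-quota = €74,927.16 × 4,142/9,911 = €31,313.52; over-quota = €74,927.16 − €31,313.52 = €43,613.64.
In-quota duty = €31,313.52 × 8.5% = €2,661.65. Over-quota duty = €43,613.64 × 23% = €10,031.14.
Line duty = €2,661.65 + €10,031.14 = €12,692.79.
Total = €241.00 + €12,692.79 = €12,933.79.

€12,933.79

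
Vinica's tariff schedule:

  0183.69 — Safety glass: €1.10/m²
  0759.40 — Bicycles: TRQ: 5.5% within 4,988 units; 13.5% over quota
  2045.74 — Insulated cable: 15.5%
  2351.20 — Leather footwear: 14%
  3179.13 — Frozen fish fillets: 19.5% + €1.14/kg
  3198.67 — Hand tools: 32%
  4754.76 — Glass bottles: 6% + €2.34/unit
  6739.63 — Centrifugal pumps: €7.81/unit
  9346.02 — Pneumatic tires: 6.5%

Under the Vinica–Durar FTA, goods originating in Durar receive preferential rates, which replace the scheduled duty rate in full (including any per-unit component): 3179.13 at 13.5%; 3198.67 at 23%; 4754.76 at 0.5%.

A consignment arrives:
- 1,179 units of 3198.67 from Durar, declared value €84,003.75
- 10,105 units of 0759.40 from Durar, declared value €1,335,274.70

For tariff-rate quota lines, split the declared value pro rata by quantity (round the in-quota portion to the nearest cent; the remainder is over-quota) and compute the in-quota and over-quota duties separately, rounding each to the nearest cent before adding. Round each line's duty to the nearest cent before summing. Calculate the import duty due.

Line 1 (3198.67, Durar, 1,179 units, €84,003.75):
Base rate for 3198.67 is 32%.
Origin Durar qualifies under the Vinica–Durar agreement and 3198.67 is covered: preferential rate 23% applies instead.
Duty = €84,003.75 × 23% = €19,320.86.
Line 2 (0759.40, Durar, 10,105 units, €1,335,274.70):
Code 0759.40 is under a tariff-rate quota (threshold 4,988 units). In-quota: 4,988 units at 5.5%; over-quota: 5,117 units at 13.5%.
Pro-rata value split: in-quota = €1,335,274.70 × 4,988/10,105 = €659,114.32; over-quota = €1,335,274.70 − €659,114.32 = €676,160.38.
In-quota duty = €659,114.32 × 5.5% = €36,251.29. Over-quota duty = €676,160.38 × 13.5% = €91,281.65.
Line duty = €36,251.29 + €91,281.65 = €127,532.94.
Total = €19,320.86 + €127,532.94 = €146,853.80.

€146,853.80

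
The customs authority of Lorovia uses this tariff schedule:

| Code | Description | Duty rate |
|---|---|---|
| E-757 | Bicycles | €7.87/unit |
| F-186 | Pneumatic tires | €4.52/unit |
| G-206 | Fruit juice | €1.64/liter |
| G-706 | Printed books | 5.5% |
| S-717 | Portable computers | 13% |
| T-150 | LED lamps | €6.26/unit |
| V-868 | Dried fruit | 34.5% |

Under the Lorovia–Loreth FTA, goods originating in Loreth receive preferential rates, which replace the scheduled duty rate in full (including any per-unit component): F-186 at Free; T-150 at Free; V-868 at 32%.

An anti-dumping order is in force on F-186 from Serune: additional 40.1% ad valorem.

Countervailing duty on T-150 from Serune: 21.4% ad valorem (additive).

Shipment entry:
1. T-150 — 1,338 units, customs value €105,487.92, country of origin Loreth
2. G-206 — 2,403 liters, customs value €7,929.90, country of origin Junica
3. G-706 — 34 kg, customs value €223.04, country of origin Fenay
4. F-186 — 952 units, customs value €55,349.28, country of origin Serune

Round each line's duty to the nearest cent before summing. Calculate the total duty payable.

Line 1 (T-150, Loreth, 1,338 units, €105,487.92):
Base rate for T-150 is €6.26/unit.
Origin Loreth qualifies under the Lorovia–Loreth agreement and T-150 is covered: preferential rate Free applies instead.
The additional-duty order on T-150 targets Serune, not Loreth; it does not apply.
Duty = €105,487.92 × 0% = €0.00.
Line 2 (G-206, Junica, 2,403 liters, €7,929.90):
Base rate for G-206 is €1.64/liter.
Duty = 2,403 × €1.64 = €3,940.92.
Line 3 (G-706, Fenay, 34 kg, €223.04):
Base rate for G-706 is 5.5%.
Duty = €223.04 × 5.5% = €12.27.
Line 4 (F-186, Serune, 952 units, €55,349.28):
Base rate for F-186 is €4.52/unit.
F-186 has an FTA preferential rate, but origin Serune is not Loreth; base rate stands.
Additional duty on F-186 from Serune: +40.1% ad valorem. Applied ad valorem rate = 40.1%.
Duty = €55,349.28 × 40.1% + 952 × €4.52 = €26,498.10.
Total = €0.00 + €3,940.92 + €12.27 + €26,498.10 = €30,451.29.

€30,451.29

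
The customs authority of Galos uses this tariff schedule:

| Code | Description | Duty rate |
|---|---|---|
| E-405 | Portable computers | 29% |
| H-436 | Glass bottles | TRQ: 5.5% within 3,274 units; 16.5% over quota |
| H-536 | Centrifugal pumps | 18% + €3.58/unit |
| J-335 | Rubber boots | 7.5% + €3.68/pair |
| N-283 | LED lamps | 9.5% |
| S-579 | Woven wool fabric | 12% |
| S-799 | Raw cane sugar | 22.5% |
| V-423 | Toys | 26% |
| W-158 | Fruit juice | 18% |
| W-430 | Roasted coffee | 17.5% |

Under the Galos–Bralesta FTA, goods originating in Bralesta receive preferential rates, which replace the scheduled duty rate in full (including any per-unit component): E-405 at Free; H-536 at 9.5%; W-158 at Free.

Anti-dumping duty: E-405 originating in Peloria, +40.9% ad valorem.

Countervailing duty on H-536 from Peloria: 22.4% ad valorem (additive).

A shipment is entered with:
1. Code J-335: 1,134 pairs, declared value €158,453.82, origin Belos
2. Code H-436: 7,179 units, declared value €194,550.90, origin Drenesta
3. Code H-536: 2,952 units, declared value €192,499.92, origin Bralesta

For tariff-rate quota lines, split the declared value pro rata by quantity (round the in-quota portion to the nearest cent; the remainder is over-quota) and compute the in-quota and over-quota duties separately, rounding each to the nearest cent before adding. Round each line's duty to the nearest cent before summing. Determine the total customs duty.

€56,685.76

Line 1 (J-335, Belos, 1,134 pairs, €158,453.82):
Base rate for J-335 is 7.5% + €3.68/pair.
Duty = €158,453.82 × 7.5% + 1,134 × €3.68 = €16,057.16.
Line 2 (H-436, Drenesta, 7,179 units, €194,550.90):
Code H-436 is under a tariff-rate quota (threshold 3,274 units). In-quota: 3,274 units at 5.5%; over-quota: 3,905 units at 16.5%.
Pro-rata value split: in-quota = €194,550.90 × 3,274/7,179 = €88,725.40; over-quota = €194,550.90 − €88,725.40 = €105,825.50.
In-quota duty = €88,725.40 × 5.5% = €4,879.90. Over-quota duty = €105,825.50 × 16.5% = €17,461.21.
Line duty = €4,879.90 + €17,461.21 = €22,341.11.
Line 3 (H-536, Bralesta, 2,952 units, €192,499.92):
Base rate for H-536 is 18% + €3.58/unit.
Origin Bralesta qualifies under the Galos–Bralesta agreement and H-536 is covered: preferential rate 9.5% applies instead.
The additional-duty order on H-536 targets Peloria, not Bralesta; it does not apply.
Duty = €192,499.92 × 9.5% = €18,287.49.
Total = €16,057.16 + €22,341.11 + €18,287.49 = €56,685.76.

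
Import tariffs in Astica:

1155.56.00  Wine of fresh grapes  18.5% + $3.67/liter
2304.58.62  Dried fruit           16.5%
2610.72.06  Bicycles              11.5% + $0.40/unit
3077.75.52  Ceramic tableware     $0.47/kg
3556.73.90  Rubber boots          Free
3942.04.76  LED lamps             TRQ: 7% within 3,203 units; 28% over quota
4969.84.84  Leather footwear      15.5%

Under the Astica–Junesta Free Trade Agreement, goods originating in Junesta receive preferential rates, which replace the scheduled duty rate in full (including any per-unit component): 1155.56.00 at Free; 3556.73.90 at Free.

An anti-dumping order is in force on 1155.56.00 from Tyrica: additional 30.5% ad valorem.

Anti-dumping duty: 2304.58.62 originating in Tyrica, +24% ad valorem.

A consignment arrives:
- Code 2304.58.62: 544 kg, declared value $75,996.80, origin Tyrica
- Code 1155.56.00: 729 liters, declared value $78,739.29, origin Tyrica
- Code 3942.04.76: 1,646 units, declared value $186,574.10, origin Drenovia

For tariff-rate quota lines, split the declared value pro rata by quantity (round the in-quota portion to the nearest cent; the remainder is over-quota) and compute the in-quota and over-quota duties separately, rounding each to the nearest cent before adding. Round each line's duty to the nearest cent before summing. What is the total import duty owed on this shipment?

Line 1 (2304.58.62, Tyrica, 544 kg, $75,996.80):
Base rate for 2304.58.62 is 16.5%.
Additional duty on 2304.58.62 from Tyrica: +24%. Applied ad valorem rate: 16.5% + 24% = 40.5%.
Duty = $75,996.80 × 40.5% = $30,778.70.
Line 2 (1155.56.00, Tyrica, 729 liters, $78,739.29):
Base rate for 1155.56.00 is 18.5% + $3.67/liter.
1155.56.00 has an FTA preferential rate, but origin Tyrica is not Junesta; base rate stands.
Additional duty on 1155.56.00 from Tyrica: +30.5%. Applied ad valorem rate: 18.5% + 30.5% = 49%.
Duty = $78,739.29 × 49% + 729 × $3.67 = $41,257.68.
Line 3 (3942.04.76, Drenovia, 1,646 units, $186,574.10):
Code 3942.04.76 is under a tariff-rate quota (threshold 3,203 units). Quantity 1,646 units is within the quota, so the in-quota rate 7% applies to the full value.
Duty = $186,574.10 × 7% = $13,060.19.
Total = $30,778.70 + $41,257.68 + $13,060.19 = $85,096.57.

$85,096.57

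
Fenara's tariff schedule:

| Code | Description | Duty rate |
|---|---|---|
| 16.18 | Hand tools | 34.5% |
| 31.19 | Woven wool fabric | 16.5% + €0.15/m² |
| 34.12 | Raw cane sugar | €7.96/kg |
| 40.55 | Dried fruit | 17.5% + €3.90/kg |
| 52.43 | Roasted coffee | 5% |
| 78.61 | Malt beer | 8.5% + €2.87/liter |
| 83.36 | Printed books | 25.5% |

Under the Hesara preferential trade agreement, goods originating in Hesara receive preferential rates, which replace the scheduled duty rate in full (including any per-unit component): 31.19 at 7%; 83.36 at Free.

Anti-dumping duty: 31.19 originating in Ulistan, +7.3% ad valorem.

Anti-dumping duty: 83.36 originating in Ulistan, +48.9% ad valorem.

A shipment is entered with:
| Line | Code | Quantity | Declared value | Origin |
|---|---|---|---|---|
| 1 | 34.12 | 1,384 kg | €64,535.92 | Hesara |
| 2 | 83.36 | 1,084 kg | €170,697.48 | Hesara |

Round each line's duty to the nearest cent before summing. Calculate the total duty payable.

Line 1 (34.12, Hesara, 1,384 kg, €64,535.92):
Base rate for 34.12 is €7.96/kg.
Origin Hesara is the FTA partner but 34.12 is not on the preference list; base rate stands.
Duty = 1,384 × €7.96 = €11,016.64.
Line 2 (83.36, Hesara, 1,084 kg, €170,697.48):
Base rate for 83.36 is 25.5%.
Origin Hesara qualifies under the Fenara–Hesara agreement and 83.36 is covered: preferential rate Free applies instead.
The additional-duty order on 83.36 targets Ulistan, not Hesara; it does not apply.
Duty = €170,697.48 × 0% = €0.00.
Total = €11,016.64 + €0.00 = €11,016.64.

€11,016.64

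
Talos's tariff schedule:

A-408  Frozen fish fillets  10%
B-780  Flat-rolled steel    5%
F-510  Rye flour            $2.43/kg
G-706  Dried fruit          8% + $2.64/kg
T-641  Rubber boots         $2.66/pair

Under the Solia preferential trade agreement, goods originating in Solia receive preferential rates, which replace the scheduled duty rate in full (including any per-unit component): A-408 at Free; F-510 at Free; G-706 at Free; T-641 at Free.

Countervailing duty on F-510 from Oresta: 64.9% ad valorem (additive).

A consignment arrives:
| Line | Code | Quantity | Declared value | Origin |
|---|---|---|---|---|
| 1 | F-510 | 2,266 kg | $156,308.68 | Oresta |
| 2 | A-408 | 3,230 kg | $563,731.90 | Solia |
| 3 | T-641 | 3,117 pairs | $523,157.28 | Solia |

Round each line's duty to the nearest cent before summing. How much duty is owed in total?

$106,950.71

Line 1 (F-510, Oresta, 2,266 kg, $156,308.68):
Base rate for F-510 is $2.43/kg.
F-510 has an FTA preferential rate, but origin Oresta is not Solia; base rate stands.
Additional duty on F-510 from Oresta: +64.9% ad valorem. Applied ad valorem rate = 64.9%.
Duty = $156,308.68 × 64.9% + 2,266 × $2.43 = $106,950.71.
Line 2 (A-408, Solia, 3,230 kg, $563,731.90):
Base rate for A-408 is 10%.
Origin Solia qualifies under the Talos–Solia agreement and A-408 is covered: preferential rate Free applies instead.
Duty = $563,731.90 × 0% = $0.00.
Line 3 (T-641, Solia, 3,117 pairs, $523,157.28):
Base rate for T-641 is $2.66/pair.
Origin Solia qualifies under the Talos–Solia agreement and T-641 is covered: preferential rate Free applies instead.
Duty = $523,157.28 × 0% = $0.00.
Total = $106,950.71 + $0.00 + $0.00 = $106,950.71.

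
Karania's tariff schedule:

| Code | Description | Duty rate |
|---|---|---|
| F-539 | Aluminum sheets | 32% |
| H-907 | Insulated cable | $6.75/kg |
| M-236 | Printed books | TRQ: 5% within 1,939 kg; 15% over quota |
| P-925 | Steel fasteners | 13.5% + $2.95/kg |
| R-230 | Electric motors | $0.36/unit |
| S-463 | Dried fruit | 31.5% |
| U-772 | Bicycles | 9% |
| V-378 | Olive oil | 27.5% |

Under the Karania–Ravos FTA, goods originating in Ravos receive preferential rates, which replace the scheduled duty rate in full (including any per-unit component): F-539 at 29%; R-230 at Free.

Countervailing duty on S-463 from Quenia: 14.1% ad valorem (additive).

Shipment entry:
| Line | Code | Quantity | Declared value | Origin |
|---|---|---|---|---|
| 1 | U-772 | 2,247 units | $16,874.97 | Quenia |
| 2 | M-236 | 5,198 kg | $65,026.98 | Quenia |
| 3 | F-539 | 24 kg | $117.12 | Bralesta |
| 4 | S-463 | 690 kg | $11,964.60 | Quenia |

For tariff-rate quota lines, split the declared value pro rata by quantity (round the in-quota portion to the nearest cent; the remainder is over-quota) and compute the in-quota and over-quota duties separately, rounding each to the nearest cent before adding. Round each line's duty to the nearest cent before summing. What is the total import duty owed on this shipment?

$14,340.44

Line 1 (U-772, Quenia, 2,247 units, $16,874.97):
Base rate for U-772 is 9%.
Duty = $16,874.97 × 9% = $1,518.75.
Line 2 (M-236, Quenia, 5,198 kg, $65,026.98):
Code M-236 is under a tariff-rate quota (threshold 1,939 kg). In-quota: 1,939 kg at 5%; over-quota: 3,259 kg at 15%.
Pro-rata value split: in-quota = $65,026.98 × 1,939/5,198 = $24,256.89; over-quota = $65,026.98 − $24,256.89 = $40,770.09.
In-quota duty = $24,256.89 × 5% = $1,212.84. Over-quota duty = $40,770.09 × 15% = $6,115.51.
Line duty = $1,212.84 + $6,115.51 = $7,328.35.
Line 3 (F-539, Bralesta, 24 kg, $117.12):
Base rate for F-539 is 32%.
F-539 has an FTA preferential rate, but origin Bralesta is not Ravos; base rate stands.
Duty = $117.12 × 32% = $37.48.
Line 4 (S-463, Quenia, 690 kg, $11,964.60):
Base rate for S-463 is 31.5%.
Additional duty on S-463 from Quenia: +14.1%. Applied ad valorem rate: 31.5% + 14.1% = 45.6%.
Duty = $11,964.60 × 45.6% = $5,455.86.
Total = $1,518.75 + $7,328.35 + $37.48 + $5,455.86 = $14,340.44.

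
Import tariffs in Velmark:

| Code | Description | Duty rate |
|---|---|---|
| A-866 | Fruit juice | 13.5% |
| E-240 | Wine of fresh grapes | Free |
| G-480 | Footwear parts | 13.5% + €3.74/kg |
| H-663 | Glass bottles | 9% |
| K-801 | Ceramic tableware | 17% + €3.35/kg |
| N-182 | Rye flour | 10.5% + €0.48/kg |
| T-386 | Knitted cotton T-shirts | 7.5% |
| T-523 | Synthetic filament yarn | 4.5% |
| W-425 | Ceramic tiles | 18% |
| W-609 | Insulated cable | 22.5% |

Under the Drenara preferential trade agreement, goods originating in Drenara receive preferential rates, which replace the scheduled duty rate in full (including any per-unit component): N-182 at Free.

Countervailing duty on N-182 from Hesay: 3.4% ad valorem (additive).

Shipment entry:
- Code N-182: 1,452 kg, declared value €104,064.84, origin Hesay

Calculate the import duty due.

Line 1 (N-182, Hesay, 1,452 kg, €104,064.84):
Base rate for N-182 is 10.5% + €0.48/kg.
N-182 has an FTA preferential rate, but origin Hesay is not Drenara; base rate stands.
Additional duty on N-182 from Hesay: +3.4%. Applied ad valorem rate: 10.5% + 3.4% = 13.9%.
Duty = €104,064.84 × 13.9% + 1,452 × €0.48 = €15,161.97.

€15,161.97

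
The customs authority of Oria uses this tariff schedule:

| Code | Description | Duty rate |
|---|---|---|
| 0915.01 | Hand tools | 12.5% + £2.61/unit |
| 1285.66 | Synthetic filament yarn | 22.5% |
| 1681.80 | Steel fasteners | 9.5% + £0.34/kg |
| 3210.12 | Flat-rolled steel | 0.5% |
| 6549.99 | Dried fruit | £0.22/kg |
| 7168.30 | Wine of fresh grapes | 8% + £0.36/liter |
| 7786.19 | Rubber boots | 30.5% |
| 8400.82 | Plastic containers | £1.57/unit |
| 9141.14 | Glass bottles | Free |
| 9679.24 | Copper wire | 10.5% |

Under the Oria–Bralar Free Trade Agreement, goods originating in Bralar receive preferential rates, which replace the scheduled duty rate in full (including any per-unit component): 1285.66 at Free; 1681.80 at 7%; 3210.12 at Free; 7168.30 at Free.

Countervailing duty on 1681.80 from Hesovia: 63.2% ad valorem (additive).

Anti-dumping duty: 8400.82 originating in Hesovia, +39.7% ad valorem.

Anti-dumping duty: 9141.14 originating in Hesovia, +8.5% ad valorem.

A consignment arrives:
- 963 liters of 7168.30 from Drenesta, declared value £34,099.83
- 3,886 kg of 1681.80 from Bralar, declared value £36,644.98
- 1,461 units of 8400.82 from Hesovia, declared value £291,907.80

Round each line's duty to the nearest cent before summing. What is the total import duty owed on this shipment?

£123,820.99

Line 1 (7168.30, Drenesta, 963 liters, £34,099.83):
Base rate for 7168.30 is 8% + £0.36/liter.
7168.30 has an FTA preferential rate, but origin Drenesta is not Bralar; base rate stands.
Duty = £34,099.83 × 8% + 963 × £0.36 = £3,074.67.
Line 2 (1681.80, Bralar, 3,886 kg, £36,644.98):
Base rate for 1681.80 is 9.5% + £0.34/kg.
Origin Bralar qualifies under the Oria–Bralar agreement and 1681.80 is covered: preferential rate 7% applies instead.
The additional-duty order on 1681.80 targets Hesovia, not Bralar; it does not apply.
Duty = £36,644.98 × 7% = £2,565.15.
Line 3 (8400.82, Hesovia, 1,461 units, £291,907.80):
Base rate for 8400.82 is £1.57/unit.
Additional duty on 8400.82 from Hesovia: +39.7% ad valorem. Applied ad valorem rate = 39.7%.
Duty = £291,907.80 × 39.7% + 1,461 × £1.57 = £118,181.17.
Total = £3,074.67 + £2,565.15 + £118,181.17 = £123,820.99.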